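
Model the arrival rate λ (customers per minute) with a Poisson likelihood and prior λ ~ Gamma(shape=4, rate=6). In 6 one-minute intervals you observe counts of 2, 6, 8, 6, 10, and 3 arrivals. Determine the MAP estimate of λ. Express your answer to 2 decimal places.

λ̂_MAP = 3.17

Σxᵢ = 2+6+8+6+10+3 = 35, with n = 6.
Posterior ∝ λ^3e^(−6λ) · λ^35e^(−6λ) = λ^38e^(−12λ), i.e. Gamma(shape=39, rate=12).
The mode of a Gamma(a, b) with a ≥ 1 (shape–rate) is (a−1)/b = 38/12 ≈ 3.17.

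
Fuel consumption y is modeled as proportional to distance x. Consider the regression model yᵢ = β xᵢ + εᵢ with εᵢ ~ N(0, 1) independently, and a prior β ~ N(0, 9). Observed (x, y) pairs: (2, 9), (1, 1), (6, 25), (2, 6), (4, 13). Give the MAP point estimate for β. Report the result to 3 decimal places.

log p(β | y) = −Σ(yᵢ − βxᵢ)²/(2·1) − β²/(2·9) + const.
Setting the derivative to zero: Σxᵢ(yᵢ − βxᵢ)/1 − β/9 = 0, so β = Σxᵢyᵢ / (Σxᵢ² + σ²/τ²).
Σxᵢyᵢ = 2·9 + 1·1 + 6·25 + 2·6 + 4·13 = 233; Σxᵢ² = 61; σ²/τ² = 1/9.
β̂_MAP = 233 / (61 + 1/9) = 233/(550/9) = 2097/550 ≈ 3.813.

β̂_MAP = 3.813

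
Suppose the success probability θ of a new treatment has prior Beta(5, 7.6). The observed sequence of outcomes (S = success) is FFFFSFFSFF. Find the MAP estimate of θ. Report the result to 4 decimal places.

θ̂_MAP = 0.2913

Prior: Beta(5, 7.6).
Data: 2 successes in 10 trials (from the sequence). The binomial likelihood contributes θ^2(1−θ)^8, so the posterior is Beta(5+2, 7.6+8) = Beta(7, 15.6).
For Beta(a, b) with a, b > 1 the mode is (a−1)/(a+b−2) = 6/20.6 ≈ 0.2913.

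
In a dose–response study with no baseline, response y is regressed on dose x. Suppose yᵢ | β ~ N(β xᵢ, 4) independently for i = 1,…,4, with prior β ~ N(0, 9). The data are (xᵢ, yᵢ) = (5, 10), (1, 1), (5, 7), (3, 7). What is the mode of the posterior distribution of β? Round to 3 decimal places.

β̂_MAP = 1.770

log p(β | y) = −Σ(yᵢ − βxᵢ)²/(2·4) − β²/(2·9) + const.
Setting the derivative to zero: Σxᵢ(yᵢ − βxᵢ)/4 − β/9 = 0, so β = Σxᵢyᵢ / (Σxᵢ² + σ²/τ²).
Σxᵢyᵢ = 5·10 + 1·1 + 5·7 + 3·7 = 107; Σxᵢ² = 60; σ²/τ² = 4/9.
β̂_MAP = 107 / (60 + 4/9) = 107/(544/9) = 963/544 ≈ 1.770.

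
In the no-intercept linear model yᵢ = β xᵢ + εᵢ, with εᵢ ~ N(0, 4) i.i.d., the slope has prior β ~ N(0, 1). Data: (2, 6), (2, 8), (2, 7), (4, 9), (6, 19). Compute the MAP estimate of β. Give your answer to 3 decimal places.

β̂_MAP = 2.824

log p(β | y) = −Σ(yᵢ − βxᵢ)²/(2·4) − β²/(2·1) + const.
Setting the derivative to zero: Σxᵢ(yᵢ − βxᵢ)/4 − β/1 = 0, so β = Σxᵢyᵢ / (Σxᵢ² + σ²/τ²).
Σxᵢyᵢ = 2·6 + 2·8 + 2·7 + 4·9 + 6·19 = 192; Σxᵢ² = 64; σ²/τ² = 4.
β̂_MAP = 192 / (64 + 4) = 192/68 ≈ 2.824.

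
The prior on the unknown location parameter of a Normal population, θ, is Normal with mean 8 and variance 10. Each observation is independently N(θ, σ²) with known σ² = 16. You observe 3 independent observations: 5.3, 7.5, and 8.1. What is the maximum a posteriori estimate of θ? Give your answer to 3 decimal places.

n = 3; x̄ = (5.3 + 7.5 + 8.1)/3 = 20.9/3 = 209/30 ≈ 6.9667.
For a Normal prior and Normal likelihood with known variance, the posterior is Normal; its mode equals its mean, the precision-weighted average.
Prior precision 1/σ₀² = 1/10 = 0.1; data precision n/σ² = 3/16 = 0.1875.
θ̂ = (0.1·8 + 0.1875·(209/30)) / (0.1 + 0.1875) = 2.10625/0.2875 = 337/46 ≈ 7.326.

θ̂_MAP = 7.326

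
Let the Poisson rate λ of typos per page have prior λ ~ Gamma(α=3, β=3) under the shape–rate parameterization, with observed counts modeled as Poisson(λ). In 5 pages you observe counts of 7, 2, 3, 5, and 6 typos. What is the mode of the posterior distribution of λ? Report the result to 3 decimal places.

Σxᵢ = 7+2+3+5+6 = 23, with n = 5.
Posterior ∝ λ^2e^(−3λ) · λ^23e^(−5λ) = λ^25e^(−8λ), i.e. Gamma(shape=26, rate=8).
The mode of a Gamma(a, b) with a ≥ 1 (shape–rate) is (a−1)/b = 25/8 ≈ 3.125.

λ̂_MAP = 3.125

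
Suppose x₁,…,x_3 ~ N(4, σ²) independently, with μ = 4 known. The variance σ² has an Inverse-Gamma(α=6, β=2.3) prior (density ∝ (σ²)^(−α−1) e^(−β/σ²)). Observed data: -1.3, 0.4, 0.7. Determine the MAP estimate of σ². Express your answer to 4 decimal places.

Sum of squared deviations about the known mean: SS = (-1.3−4)² + (0.4−4)² + (0.7−4)² = 51.94.
The Normal likelihood contributes (σ²)^(−n/2) exp(−SS/(2σ²)), so the posterior is Inverse-Gamma(α + n/2, β + SS/2) = Inverse-Gamma(7.5, 28.27).
The mode of Inverse-Gamma(a, b) is b/(a+1) = 28.27/8.5 ≈ 3.3259.

σ̂²_MAP = 3.3259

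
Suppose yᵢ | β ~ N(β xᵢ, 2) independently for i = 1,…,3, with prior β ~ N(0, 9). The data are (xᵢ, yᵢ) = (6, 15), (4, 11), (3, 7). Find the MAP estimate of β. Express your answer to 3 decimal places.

log p(β | y) = −Σ(yᵢ − βxᵢ)²/(2·2) − β²/(2·9) + const.
Setting the derivative to zero: Σxᵢ(yᵢ − βxᵢ)/2 − β/9 = 0, so β = Σxᵢyᵢ / (Σxᵢ² + σ²/τ²).
Σxᵢyᵢ = 6·15 + 4·11 + 3·7 = 155; Σxᵢ² = 61; σ²/τ² = 2/9.
β̂_MAP = 155 / (61 + 2/9) = 155/(551/9) = 1395/551 ≈ 2.532.

β̂_MAP = 2.532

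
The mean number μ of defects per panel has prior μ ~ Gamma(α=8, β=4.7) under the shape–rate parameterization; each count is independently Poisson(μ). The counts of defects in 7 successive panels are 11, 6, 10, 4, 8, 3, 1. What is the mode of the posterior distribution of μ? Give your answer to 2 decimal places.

Σxᵢ = 11+6+10+4+8+3+1 = 43, with n = 7.
Posterior ∝ μ^7e^(−4.7μ) · μ^43e^(−7μ) = μ^50e^(−11.7μ), i.e. Gamma(shape=51, rate=11.7).
The mode of a Gamma(a, b) with a ≥ 1 (shape–rate) is (a−1)/b = 50/11.7 ≈ 4.27.

μ̂_MAP = 4.27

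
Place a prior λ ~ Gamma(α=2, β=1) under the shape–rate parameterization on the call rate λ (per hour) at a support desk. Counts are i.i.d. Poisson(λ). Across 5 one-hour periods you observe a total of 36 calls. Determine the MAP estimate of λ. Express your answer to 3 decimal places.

λ̂_MAP = 6.167

Σxᵢ = 36, n = 5.
Posterior ∝ λe^(−1λ) · λ^36e^(−5λ) = λ^37e^(−6λ), i.e. Gamma(shape=38, rate=6).
The mode of a Gamma(a, b) with a ≥ 1 (shape–rate) is (a−1)/b = 37/6 ≈ 6.167.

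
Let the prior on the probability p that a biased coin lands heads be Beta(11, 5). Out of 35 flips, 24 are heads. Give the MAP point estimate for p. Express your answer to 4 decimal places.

p̂_MAP = 0.6939

Prior: Beta(11, 5).
Data: 24 successes in 35 trials. The binomial likelihood contributes p^24(1−p)^11, so the posterior is Beta(11+24, 5+11) = Beta(35, 16).
For Beta(a, b) with a, b > 1 the mode is (a−1)/(a+b−2) = 34/49 ≈ 0.6939.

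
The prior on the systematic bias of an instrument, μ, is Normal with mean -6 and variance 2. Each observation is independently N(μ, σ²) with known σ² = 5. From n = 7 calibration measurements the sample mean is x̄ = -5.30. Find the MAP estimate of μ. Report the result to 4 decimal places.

n = 7, x̄ = -5.30.
For a Normal prior and Normal likelihood with known variance, the posterior is Normal; its mode equals its mean, the precision-weighted average.
Prior precision 1/σ₀² = 1/2 = 0.5; data precision n/σ² = 7/5 = 1.4.
μ̂ = (0.5·(-6) + 1.4·(-5.3)) / (0.5 + 1.4) = (-10.42)/1.9 = -521/95 ≈ -5.4842.

μ̂_MAP = -5.4842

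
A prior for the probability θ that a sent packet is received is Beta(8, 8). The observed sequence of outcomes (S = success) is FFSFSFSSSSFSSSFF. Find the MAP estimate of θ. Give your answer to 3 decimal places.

θ̂_MAP = 0.533

Prior: Beta(8, 8).
Data: 9 successes in 16 trials (from the sequence). The binomial likelihood contributes θ^9(1−θ)^7, so the posterior is Beta(8+9, 8+7) = Beta(17, 15).
For Beta(a, b) with a, b > 1 the mode is (a−1)/(a+b−2) = 16/30 ≈ 0.533.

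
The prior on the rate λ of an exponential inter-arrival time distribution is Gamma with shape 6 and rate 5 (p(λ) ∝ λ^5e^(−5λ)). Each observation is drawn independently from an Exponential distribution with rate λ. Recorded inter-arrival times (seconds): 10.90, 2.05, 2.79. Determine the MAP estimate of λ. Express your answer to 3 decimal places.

λ̂_MAP = 0.386

The Exponential(rate=λ) likelihood is ∝ λ^n e^(−λΣtᵢ). Here n = 3 and Σtᵢ = 10.90 + 2.05 + 2.79 = 15.74.
Posterior ∝ λ^5e^(−5λ) · λ^3e^(−15.74λ) = λ^8e^(−20.74λ), i.e. Gamma(9, 20.74).
Mode = (a−1)/b = 8/20.74 ≈ 0.386.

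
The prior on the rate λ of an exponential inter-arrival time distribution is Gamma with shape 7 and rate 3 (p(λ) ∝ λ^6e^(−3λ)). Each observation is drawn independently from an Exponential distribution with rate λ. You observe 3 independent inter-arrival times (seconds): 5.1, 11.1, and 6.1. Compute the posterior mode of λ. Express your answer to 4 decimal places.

The Exponential(rate=λ) likelihood is ∝ λ^n e^(−λΣtᵢ). Here n = 3 and Σtᵢ = 5.1 + 11.1 + 6.1 = 22.3.
Posterior ∝ λ^6e^(−3λ) · λ^3e^(−22.3λ) = λ^9e^(−25.3λ), i.e. Gamma(10, 25.3).
Mode = (a−1)/b = 9/25.3 ≈ 0.3557.

λ̂_MAP = 0.3557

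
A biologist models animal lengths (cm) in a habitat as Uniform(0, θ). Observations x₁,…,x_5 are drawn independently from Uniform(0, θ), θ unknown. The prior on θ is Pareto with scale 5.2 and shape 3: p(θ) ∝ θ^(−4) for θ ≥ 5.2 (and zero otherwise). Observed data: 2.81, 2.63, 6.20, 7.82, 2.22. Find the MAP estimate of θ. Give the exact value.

The Uniform(0, θ) likelihood is θ^(−n) for θ ≥ max(xᵢ), zero otherwise. Here max(xᵢ) = 7.82.
Posterior ∝ θ^(−4) · θ^(−5) = θ^(−9) on θ ≥ max(5.2, 7.82) = 7.82.
This density is strictly decreasing in θ, so the posterior mode lies at the lower boundary of the support.

θ̂_MAP = 7.82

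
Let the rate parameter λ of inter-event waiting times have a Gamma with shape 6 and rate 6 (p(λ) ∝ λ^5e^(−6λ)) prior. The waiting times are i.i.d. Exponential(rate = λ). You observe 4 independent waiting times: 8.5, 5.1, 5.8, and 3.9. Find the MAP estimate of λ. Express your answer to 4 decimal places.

The Exponential(rate=λ) likelihood is ∝ λ^n e^(−λΣtᵢ). Here n = 4 and Σtᵢ = 8.5 + 5.1 + 5.8 + 3.9 = 23.3.
Posterior ∝ λ^5e^(−6λ) · λ^4e^(−23.3λ) = λ^9e^(−29.3λ), i.e. Gamma(10, 29.3).
Mode = (a−1)/b = 9/29.3 ≈ 0.3072.

λ̂_MAP = 0.3072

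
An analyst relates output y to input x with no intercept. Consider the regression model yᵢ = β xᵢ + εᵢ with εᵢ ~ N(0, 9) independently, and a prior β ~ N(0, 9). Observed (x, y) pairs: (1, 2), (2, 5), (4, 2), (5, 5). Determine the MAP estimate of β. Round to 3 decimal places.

log p(β | y) = −Σ(yᵢ − βxᵢ)²/(2·9) − β²/(2·9) + const.
Setting the derivative to zero: Σxᵢ(yᵢ − βxᵢ)/9 − β/9 = 0, so β = Σxᵢyᵢ / (Σxᵢ² + σ²/τ²).
Σxᵢyᵢ = 1·2 + 2·5 + 4·2 + 5·5 = 45; Σxᵢ² = 46; σ²/τ² = 1.
β̂_MAP = 45 / (46 + 1) = 45/47 ≈ 0.957.

β̂_MAP = 0.957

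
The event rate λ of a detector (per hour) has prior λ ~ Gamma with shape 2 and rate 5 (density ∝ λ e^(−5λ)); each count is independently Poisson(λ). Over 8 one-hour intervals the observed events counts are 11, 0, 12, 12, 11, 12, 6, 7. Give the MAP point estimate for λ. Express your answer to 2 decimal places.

λ̂_MAP = 5.54

Σxᵢ = 11+0+12+12+11+12+6+7 = 71, with n = 8.
Posterior ∝ λe^(−5λ) · λ^71e^(−8λ) = λ^72e^(−13λ), i.e. Gamma(shape=73, rate=13).
The mode of a Gamma(a, b) with a ≥ 1 (shape–rate) is (a−1)/b = 72/13 ≈ 5.54.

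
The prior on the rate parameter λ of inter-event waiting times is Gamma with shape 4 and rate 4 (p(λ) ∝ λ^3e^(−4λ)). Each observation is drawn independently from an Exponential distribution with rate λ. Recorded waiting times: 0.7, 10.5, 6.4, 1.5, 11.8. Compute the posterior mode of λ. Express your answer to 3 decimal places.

λ̂_MAP = 0.229

The Exponential(rate=λ) likelihood is ∝ λ^n e^(−λΣtᵢ). Here n = 5 and Σtᵢ = 0.7 + 10.5 + 6.4 + 1.5 + 11.8 = 30.9.
Posterior ∝ λ^3e^(−4λ) · λ^5e^(−30.9λ) = λ^8e^(−34.9λ), i.e. Gamma(9, 34.9).
Mode = (a−1)/b = 8/34.9 ≈ 0.229.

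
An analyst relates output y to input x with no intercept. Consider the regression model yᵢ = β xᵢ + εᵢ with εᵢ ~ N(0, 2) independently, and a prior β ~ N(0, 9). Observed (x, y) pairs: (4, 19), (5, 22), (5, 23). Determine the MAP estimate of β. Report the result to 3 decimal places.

log p(β | y) = −Σ(yᵢ − βxᵢ)²/(2·2) − β²/(2·9) + const.
Setting the derivative to zero: Σxᵢ(yᵢ − βxᵢ)/2 − β/9 = 0, so β = Σxᵢyᵢ / (Σxᵢ² + σ²/τ²).
Σxᵢyᵢ = 4·19 + 5·22 + 5·23 = 301; Σxᵢ² = 66; σ²/τ² = 2/9.
β̂_MAP = 301 / (66 + 2/9) = 301/(596/9) = 2709/596 ≈ 4.545.

β̂_MAP = 4.545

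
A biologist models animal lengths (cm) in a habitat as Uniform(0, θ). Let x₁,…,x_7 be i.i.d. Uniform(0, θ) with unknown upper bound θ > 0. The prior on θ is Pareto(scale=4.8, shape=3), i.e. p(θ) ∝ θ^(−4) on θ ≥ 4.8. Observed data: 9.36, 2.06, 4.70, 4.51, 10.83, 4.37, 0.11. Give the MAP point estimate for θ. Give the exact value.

θ̂_MAP = 10.83

The Uniform(0, θ) likelihood is θ^(−n) for θ ≥ max(xᵢ), zero otherwise. Here max(xᵢ) = 10.83.
Posterior ∝ θ^(−4) · θ^(−7) = θ^(−11) on θ ≥ max(4.8, 10.83) = 10.83.
This density is strictly decreasing in θ, so the posterior mode lies at the lower boundary of the support.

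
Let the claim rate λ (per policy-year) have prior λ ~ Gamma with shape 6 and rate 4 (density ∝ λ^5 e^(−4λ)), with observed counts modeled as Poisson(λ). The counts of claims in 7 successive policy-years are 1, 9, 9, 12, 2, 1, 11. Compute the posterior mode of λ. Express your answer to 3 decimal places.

Σxᵢ = 1+9+9+12+2+1+11 = 45, with n = 7.
Posterior ∝ λ^5e^(−4λ) · λ^45e^(−7λ) = λ^50e^(−11λ), i.e. Gamma(shape=51, rate=11).
The mode of a Gamma(a, b) with a ≥ 1 (shape–rate) is (a−1)/b = 50/11 ≈ 4.545.

λ̂_MAP = 4.545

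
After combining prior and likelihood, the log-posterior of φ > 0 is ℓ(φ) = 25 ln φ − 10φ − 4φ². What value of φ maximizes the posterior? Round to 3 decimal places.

φ̂_MAP = 1.250

ℓ'(φ) = 25/φ − 10 − 8φ. Setting this to zero and multiplying by φ: 8φ² + 10φ − 25 = 0.
φ = (−10 + √(10² + 4·8·25)) / (2·8) = (−10 + √900) / 16 = (−10 + 30)/16 = 5/4.
ℓ''(φ) = −25/φ² − 8 < 0, confirming a maximum.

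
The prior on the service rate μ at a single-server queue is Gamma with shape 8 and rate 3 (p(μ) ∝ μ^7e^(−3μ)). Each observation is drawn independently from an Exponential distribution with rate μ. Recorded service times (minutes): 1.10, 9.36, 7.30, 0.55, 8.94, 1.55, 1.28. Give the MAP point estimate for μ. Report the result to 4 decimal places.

μ̂_MAP = 0.4232

The Exponential(rate=μ) likelihood is ∝ μ^n e^(−μΣtᵢ). Here n = 7 and Σtᵢ = 1.10 + 9.36 + 7.30 + 0.55 + 8.94 + 1.55 + 1.28 = 30.08.
Posterior ∝ μ^7e^(−3μ) · μ^7e^(−30.08μ) = μ^14e^(−33.08μ), i.e. Gamma(15, 33.08).
Mode = (a−1)/b = 14/33.08 ≈ 0.4232.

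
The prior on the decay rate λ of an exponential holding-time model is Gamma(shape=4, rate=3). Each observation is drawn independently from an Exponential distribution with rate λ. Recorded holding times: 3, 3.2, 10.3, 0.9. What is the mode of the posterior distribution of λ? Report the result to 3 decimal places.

λ̂_MAP = 0.343

The Exponential(rate=λ) likelihood is ∝ λ^n e^(−λΣtᵢ). Here n = 4 and Σtᵢ = 3 + 3.2 + 10.3 + 0.9 = 17.4.
Posterior ∝ λ^3e^(−3λ) · λ^4e^(−17.4λ) = λ^7e^(−20.4λ), i.e. Gamma(8, 20.4).
Mode = (a−1)/b = 7/20.4 ≈ 0.343.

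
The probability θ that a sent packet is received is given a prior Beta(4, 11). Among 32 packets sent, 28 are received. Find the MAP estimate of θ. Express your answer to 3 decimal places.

Prior: Beta(4, 11).
Data: 28 successes in 32 trials. The binomial likelihood contributes θ^28(1−θ)^4, so the posterior is Beta(4+28, 11+4) = Beta(32, 15).
For Beta(a, b) with a, b > 1 the mode is (a−1)/(a+b−2) = 31/45 ≈ 0.689.

θ̂_MAP = 0.689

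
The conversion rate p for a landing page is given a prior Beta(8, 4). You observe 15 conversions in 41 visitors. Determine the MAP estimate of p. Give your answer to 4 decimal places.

p̂_MAP = 0.4314

Prior: Beta(8, 4).
Data: 15 successes in 41 trials. The binomial likelihood contributes p^15(1−p)^26, so the posterior is Beta(8+15, 4+26) = Beta(23, 30).
For Beta(a, b) with a, b > 1 the mode is (a−1)/(a+b−2) = 22/51 ≈ 0.4314.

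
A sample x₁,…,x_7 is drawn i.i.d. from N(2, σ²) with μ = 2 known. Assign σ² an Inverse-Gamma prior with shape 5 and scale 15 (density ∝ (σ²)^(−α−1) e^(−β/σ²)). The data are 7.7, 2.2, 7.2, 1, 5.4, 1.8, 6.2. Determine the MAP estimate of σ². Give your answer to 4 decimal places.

σ̂²_MAP = 6.3058

Sum of squared deviations about the known mean: SS = (7.7−2)² + (2.2−2)² + (7.2−2)² + (1−2)² + (5.4−2)² + (1.8−2)² + (6.2−2)² = 89.81.
The Normal likelihood contributes (σ²)^(−n/2) exp(−SS/(2σ²)), so the posterior is Inverse-Gamma(α + n/2, β + SS/2) = Inverse-Gamma(8.5, 59.905).
The mode of Inverse-Gamma(a, b) is b/(a+1) = 59.905/9.5 ≈ 6.3058.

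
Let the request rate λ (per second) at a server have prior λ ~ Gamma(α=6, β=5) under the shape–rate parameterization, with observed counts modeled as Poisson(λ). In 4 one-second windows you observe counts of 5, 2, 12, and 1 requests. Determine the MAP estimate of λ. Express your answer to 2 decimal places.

Σxᵢ = 5+2+12+1 = 20, with n = 4.
Posterior ∝ λ^5e^(−5λ) · λ^20e^(−4λ) = λ^25e^(−9λ), i.e. Gamma(shape=26, rate=9).
The mode of a Gamma(a, b) with a ≥ 1 (shape–rate) is (a−1)/b = 25/9 ≈ 2.78.

λ̂_MAP = 2.78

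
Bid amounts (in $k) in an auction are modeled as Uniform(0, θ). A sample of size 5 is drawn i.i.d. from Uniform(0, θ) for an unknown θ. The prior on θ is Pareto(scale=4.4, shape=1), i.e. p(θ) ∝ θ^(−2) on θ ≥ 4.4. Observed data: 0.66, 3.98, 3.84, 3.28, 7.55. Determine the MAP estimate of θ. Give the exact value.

The Uniform(0, θ) likelihood is θ^(−n) for θ ≥ max(xᵢ), zero otherwise. Here max(xᵢ) = 7.55.
Posterior ∝ θ^(−2) · θ^(−5) = θ^(−7) on θ ≥ max(4.4, 7.55) = 7.55.
This density is strictly decreasing in θ, so the posterior mode lies at the lower boundary of the support.

θ̂_MAP = 7.55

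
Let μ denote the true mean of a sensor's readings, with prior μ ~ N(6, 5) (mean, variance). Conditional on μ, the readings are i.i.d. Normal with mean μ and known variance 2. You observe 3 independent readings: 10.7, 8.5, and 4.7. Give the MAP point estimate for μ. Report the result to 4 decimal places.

n = 3; x̄ = (10.7 + 8.5 + 4.7)/3 = 23.9/3 = 239/30 ≈ 7.9667.
For a Normal prior and Normal likelihood with known variance, the posterior is Normal; its mode equals its mean, the precision-weighted average.
Prior precision 1/σ₀² = 1/5 = 0.2; data precision n/σ² = 3/2 = 1.5.
μ̂ = (0.2·6 + 1.5·(239/30)) / (0.2 + 1.5) = 13.15/1.7 = 263/34 ≈ 7.7353.

μ̂_MAP = 7.7353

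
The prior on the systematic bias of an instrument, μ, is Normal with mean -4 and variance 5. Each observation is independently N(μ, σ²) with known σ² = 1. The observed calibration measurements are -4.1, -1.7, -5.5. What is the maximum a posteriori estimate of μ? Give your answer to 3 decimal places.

μ̂_MAP = -3.781

n = 3; x̄ = ((-4.1) + (-1.7) + (-5.5))/3 = -11.3/3 = -113/30 ≈ -3.7667.
For a Normal prior and Normal likelihood with known variance, the posterior is Normal; its mode equals its mean, the precision-weighted average.
Prior precision 1/σ₀² = 1/5 = 0.2; data precision n/σ² = 3/1 = 3.
μ̂ = (0.2·(-4) + 3·(-113/30)) / (0.2 + 3) = (-12.1)/3.2 = -3.78125 ≈ -3.781.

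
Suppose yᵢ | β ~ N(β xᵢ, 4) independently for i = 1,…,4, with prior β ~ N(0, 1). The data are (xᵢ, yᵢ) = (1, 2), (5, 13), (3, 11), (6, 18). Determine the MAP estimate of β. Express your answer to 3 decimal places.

log p(β | y) = −Σ(yᵢ − βxᵢ)²/(2·4) − β²/(2·1) + const.
Setting the derivative to zero: Σxᵢ(yᵢ − βxᵢ)/4 − β/1 = 0, so β = Σxᵢyᵢ / (Σxᵢ² + σ²/τ²).
Σxᵢyᵢ = 1·2 + 5·13 + 3·11 + 6·18 = 208; Σxᵢ² = 71; σ²/τ² = 4.
β̂_MAP = 208 / (71 + 4) = 208/75 ≈ 2.773.

β̂_MAP = 2.773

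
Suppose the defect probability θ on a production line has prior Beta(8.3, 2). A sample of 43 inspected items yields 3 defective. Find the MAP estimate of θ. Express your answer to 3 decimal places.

θ̂_MAP = 0.201

Prior: Beta(8.3, 2).
Data: 3 successes in 43 trials. The binomial likelihood contributes θ^3(1−θ)^40, so the posterior is Beta(8.3+3, 2+40) = Beta(11.3, 42).
For Beta(a, b) with a, b > 1 the mode is (a−1)/(a+b−2) = 10.3/51.3 ≈ 0.201.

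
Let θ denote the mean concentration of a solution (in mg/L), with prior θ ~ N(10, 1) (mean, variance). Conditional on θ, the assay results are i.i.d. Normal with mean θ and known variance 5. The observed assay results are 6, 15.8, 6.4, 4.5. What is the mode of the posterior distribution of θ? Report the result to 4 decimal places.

n = 4; x̄ = (6 + 15.8 + 6.4 + 4.5)/4 = 32.7/4 = 8.175.
For a Normal prior and Normal likelihood with known variance, the posterior is Normal; its mode equals its mean, the precision-weighted average.
Prior precision 1/σ₀² = 1/1 = 1; data precision n/σ² = 4/5 = 0.8.
θ̂ = (1·10 + 0.8·8.175) / (1 + 0.8) = 16.54/1.8 = 827/90 ≈ 9.1889.

θ̂_MAP = 9.1889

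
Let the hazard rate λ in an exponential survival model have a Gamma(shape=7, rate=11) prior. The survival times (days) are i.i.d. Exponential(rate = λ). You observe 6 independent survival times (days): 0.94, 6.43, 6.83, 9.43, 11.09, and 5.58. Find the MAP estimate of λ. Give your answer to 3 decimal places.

λ̂_MAP = 0.234

The Exponential(rate=λ) likelihood is ∝ λ^n e^(−λΣtᵢ). Here n = 6 and Σtᵢ = 0.94 + 6.43 + 6.83 + 9.43 + 11.09 + 5.58 = 40.30.
Posterior ∝ λ^6e^(−11λ) · λ^6e^(−40.30λ) = λ^12e^(−51.30λ), i.e. Gamma(13, 51.30).
Mode = (a−1)/b = 12/51.30 ≈ 0.234.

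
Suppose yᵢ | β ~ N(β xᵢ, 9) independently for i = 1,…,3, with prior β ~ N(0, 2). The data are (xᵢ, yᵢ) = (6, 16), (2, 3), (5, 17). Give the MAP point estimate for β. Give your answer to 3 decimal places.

log p(β | y) = −Σ(yᵢ − βxᵢ)²/(2·9) − β²/(2·2) + const.
Setting the derivative to zero: Σxᵢ(yᵢ − βxᵢ)/9 − β/2 = 0, so β = Σxᵢyᵢ / (Σxᵢ² + σ²/τ²).
Σxᵢyᵢ = 6·16 + 2·3 + 5·17 = 187; Σxᵢ² = 65; σ²/τ² = 4.5.
β̂_MAP = 187 / (65 + 4.5) = 187/69.5 ≈ 2.691.

β̂_MAP = 2.691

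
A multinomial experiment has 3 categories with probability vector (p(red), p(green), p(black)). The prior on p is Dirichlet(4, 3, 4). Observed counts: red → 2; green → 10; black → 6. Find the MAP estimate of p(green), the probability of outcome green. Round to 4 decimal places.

MAP estimate of p(green) = 0.4615

The posterior is Dirichlet(αᵢ + nᵢ) = Dirichlet(6, 13, 10).
For a Dirichlet(a₁,…,a_K) with all aᵢ > 1, the mode has j-th component (aⱼ − 1)/(Σaᵢ − K).
Here Σaᵢ = 29 and K = 3, so p(green) = (13 − 1)/(29 − 3) = 12/26 ≈ 0.4615.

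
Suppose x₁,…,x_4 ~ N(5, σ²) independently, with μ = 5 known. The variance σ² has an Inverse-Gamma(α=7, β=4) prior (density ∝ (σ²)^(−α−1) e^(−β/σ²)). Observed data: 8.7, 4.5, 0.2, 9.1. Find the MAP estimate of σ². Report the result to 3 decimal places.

Sum of squared deviations about the known mean: SS = (8.7−5)² + (4.5−5)² + (0.2−5)² + (9.1−5)² = 53.79.
The Normal likelihood contributes (σ²)^(−n/2) exp(−SS/(2σ²)), so the posterior is Inverse-Gamma(α + n/2, β + SS/2) = Inverse-Gamma(9, 30.895).
The mode of Inverse-Gamma(a, b) is b/(a+1) = 30.895/10 ≈ 3.090.

σ̂²_MAP = 3.090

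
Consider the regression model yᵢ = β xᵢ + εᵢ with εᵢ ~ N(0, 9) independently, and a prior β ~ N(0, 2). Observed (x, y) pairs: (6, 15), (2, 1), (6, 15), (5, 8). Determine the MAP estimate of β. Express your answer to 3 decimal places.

log p(β | y) = −Σ(yᵢ − βxᵢ)²/(2·9) − β²/(2·2) + const.
Setting the derivative to zero: Σxᵢ(yᵢ − βxᵢ)/9 − β/2 = 0, so β = Σxᵢyᵢ / (Σxᵢ² + σ²/τ²).
Σxᵢyᵢ = 6·15 + 2·1 + 6·15 + 5·8 = 222; Σxᵢ² = 101; σ²/τ² = 4.5.
β̂_MAP = 222 / (101 + 4.5) = 222/105.5 ≈ 2.104.

β̂_MAP = 2.104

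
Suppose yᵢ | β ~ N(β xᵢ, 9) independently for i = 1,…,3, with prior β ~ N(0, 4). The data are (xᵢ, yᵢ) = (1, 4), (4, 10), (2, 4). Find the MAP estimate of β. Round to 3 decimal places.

β̂_MAP = 2.237

log p(β | y) = −Σ(yᵢ − βxᵢ)²/(2·9) − β²/(2·4) + const.
Setting the derivative to zero: Σxᵢ(yᵢ − βxᵢ)/9 − β/4 = 0, so β = Σxᵢyᵢ / (Σxᵢ² + σ²/τ²).
Σxᵢyᵢ = 1·4 + 4·10 + 2·4 = 52; Σxᵢ² = 21; σ²/τ² = 2.25.
β̂_MAP = 52 / (21 + 2.25) = 52/23.25 ≈ 2.237.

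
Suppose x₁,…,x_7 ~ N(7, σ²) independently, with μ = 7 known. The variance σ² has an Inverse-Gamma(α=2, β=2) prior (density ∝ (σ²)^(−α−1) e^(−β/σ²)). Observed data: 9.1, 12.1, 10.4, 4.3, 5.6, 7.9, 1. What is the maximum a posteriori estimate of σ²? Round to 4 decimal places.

Sum of squared deviations about the known mean: SS = (9.1−7)² + (12.1−7)² + (10.4−7)² + (4.3−7)² + (5.6−7)² + (7.9−7)² + (1−7)² = 88.04.
The Normal likelihood contributes (σ²)^(−n/2) exp(−SS/(2σ²)), so the posterior is Inverse-Gamma(α + n/2, β + SS/2) = Inverse-Gamma(5.5, 46.02).
The mode of Inverse-Gamma(a, b) is b/(a+1) = 46.02/6.5 ≈ 7.0800.

σ̂²_MAP = 7.0800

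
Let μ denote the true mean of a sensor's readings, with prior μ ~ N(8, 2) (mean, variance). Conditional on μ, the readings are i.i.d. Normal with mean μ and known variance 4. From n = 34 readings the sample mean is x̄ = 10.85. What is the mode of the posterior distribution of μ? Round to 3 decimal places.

μ̂_MAP = 10.692

n = 34, x̄ = 10.85.
For a Normal prior and Normal likelihood with known variance, the posterior is Normal; its mode equals its mean, the precision-weighted average.
Prior precision 1/σ₀² = 1/2 = 0.5; data precision n/σ² = 34/4 = 8.5.
μ̂ = (0.5·8 + 8.5·10.85) / (0.5 + 8.5) = 96.225/9 = 1283/120 ≈ 10.692.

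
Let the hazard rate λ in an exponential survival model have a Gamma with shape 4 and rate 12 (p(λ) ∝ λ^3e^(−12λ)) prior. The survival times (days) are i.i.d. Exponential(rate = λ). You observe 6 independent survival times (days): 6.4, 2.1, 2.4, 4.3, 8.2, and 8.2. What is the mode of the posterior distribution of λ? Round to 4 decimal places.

λ̂_MAP = 0.2064

The Exponential(rate=λ) likelihood is ∝ λ^n e^(−λΣtᵢ). Here n = 6 and Σtᵢ = 6.4 + 2.1 + 2.4 + 4.3 + 8.2 + 8.2 = 31.6.
Posterior ∝ λ^3e^(−12λ) · λ^6e^(−31.6λ) = λ^9e^(−43.6λ), i.e. Gamma(10, 43.6).
Mode = (a−1)/b = 9/43.6 ≈ 0.2064.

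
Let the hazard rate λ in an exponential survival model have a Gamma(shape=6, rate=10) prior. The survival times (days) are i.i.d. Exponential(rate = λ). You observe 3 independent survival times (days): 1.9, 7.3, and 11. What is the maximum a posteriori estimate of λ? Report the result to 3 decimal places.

The Exponential(rate=λ) likelihood is ∝ λ^n e^(−λΣtᵢ). Here n = 3 and Σtᵢ = 1.9 + 7.3 + 11 = 20.2.
Posterior ∝ λ^5e^(−10λ) · λ^3e^(−20.2λ) = λ^8e^(−30.2λ), i.e. Gamma(9, 30.2).
Mode = (a−1)/b = 8/30.2 ≈ 0.265.

λ̂_MAP = 0.265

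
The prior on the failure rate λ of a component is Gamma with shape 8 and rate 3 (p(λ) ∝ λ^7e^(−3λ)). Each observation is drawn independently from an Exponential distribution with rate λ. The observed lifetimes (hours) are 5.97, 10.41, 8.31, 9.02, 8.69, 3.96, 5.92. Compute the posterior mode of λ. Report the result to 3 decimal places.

The Exponential(rate=λ) likelihood is ∝ λ^n e^(−λΣtᵢ). Here n = 7 and Σtᵢ = 5.97 + 10.41 + 8.31 + 9.02 + 8.69 + 3.96 + 5.92 = 52.28.
Posterior ∝ λ^7e^(−3λ) · λ^7e^(−52.28λ) = λ^14e^(−55.28λ), i.e. Gamma(15, 55.28).
Mode = (a−1)/b = 14/55.28 ≈ 0.253.

λ̂_MAP = 0.253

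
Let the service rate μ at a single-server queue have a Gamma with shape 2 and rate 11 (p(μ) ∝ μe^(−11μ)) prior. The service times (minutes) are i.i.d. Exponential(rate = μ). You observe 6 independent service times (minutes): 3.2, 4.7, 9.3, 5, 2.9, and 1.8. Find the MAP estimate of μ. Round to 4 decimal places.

The Exponential(rate=μ) likelihood is ∝ μ^n e^(−μΣtᵢ). Here n = 6 and Σtᵢ = 3.2 + 4.7 + 9.3 + 5 + 2.9 + 1.8 = 26.9.
Posterior ∝ μe^(−11μ) · μ^6e^(−26.9μ) = μ^7e^(−37.9μ), i.e. Gamma(8, 37.9).
Mode = (a−1)/b = 7/37.9 ≈ 0.1847.

μ̂_MAP = 0.1847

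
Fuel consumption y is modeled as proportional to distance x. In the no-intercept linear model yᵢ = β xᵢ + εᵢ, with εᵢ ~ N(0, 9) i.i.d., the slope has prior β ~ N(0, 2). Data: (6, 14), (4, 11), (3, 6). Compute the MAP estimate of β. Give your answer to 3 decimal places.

β̂_MAP = 2.229

log p(β | y) = −Σ(yᵢ − βxᵢ)²/(2·9) − β²/(2·2) + const.
Setting the derivative to zero: Σxᵢ(yᵢ − βxᵢ)/9 − β/2 = 0, so β = Σxᵢyᵢ / (Σxᵢ² + σ²/τ²).
Σxᵢyᵢ = 6·14 + 4·11 + 3·6 = 146; Σxᵢ² = 61; σ²/τ² = 4.5.
β̂_MAP = 146 / (61 + 4.5) = 146/65.5 ≈ 2.229.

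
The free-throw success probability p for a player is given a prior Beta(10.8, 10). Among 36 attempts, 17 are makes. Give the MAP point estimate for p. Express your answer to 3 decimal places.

Prior: Beta(10.8, 10).
Data: 17 successes in 36 trials. The binomial likelihood contributes p^17(1−p)^19, so the posterior is Beta(10.8+17, 10+19) = Beta(27.8, 29).
For Beta(a, b) with a, b > 1 the mode is (a−1)/(a+b−2) = 26.8/54.8 ≈ 0.489.

p̂_MAP = 0.489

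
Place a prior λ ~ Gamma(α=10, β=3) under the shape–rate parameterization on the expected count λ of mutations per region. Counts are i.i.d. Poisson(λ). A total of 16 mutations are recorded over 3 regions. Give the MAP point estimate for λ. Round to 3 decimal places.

λ̂_MAP = 4.167

Σxᵢ = 16, n = 3.
Posterior ∝ λ^9e^(−3λ) · λ^16e^(−3λ) = λ^25e^(−6λ), i.e. Gamma(shape=26, rate=6).
The mode of a Gamma(a, b) with a ≥ 1 (shape–rate) is (a−1)/b = 25/6 ≈ 4.167.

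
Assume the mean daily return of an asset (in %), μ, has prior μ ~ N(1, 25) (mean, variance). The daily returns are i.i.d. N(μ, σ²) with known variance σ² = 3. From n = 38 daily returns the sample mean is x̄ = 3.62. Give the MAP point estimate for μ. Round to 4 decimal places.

μ̂_MAP = 3.6118

n = 38, x̄ = 3.62.
For a Normal prior and Normal likelihood with known variance, the posterior is Normal; its mode equals its mean, the precision-weighted average.
Prior precision 1/σ₀² = 1/25 = 0.04; data precision n/σ² = 38/3.
μ̂ = (0.04·1 + (38/3)·3.62) / (0.04 + 38/3) = (3442/75)/(953/75) = 3442/953 ≈ 3.6118.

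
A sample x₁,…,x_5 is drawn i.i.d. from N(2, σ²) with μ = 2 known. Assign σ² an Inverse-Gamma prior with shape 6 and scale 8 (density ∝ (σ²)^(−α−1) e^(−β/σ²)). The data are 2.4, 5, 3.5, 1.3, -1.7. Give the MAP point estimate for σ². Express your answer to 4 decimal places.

Sum of squared deviations about the known mean: SS = (2.4−2)² + (5−2)² + (3.5−2)² + (1.3−2)² + (-1.7−2)² = 25.59.
The Normal likelihood contributes (σ²)^(−n/2) exp(−SS/(2σ²)), so the posterior is Inverse-Gamma(α + n/2, β + SS/2) = Inverse-Gamma(8.5, 20.795).
The mode of Inverse-Gamma(a, b) is b/(a+1) = 20.795/9.5 ≈ 2.1889.

σ̂²_MAP = 2.1889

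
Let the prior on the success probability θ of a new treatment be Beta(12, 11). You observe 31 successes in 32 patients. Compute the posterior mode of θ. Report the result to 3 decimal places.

Prior: Beta(12, 11).
Data: 31 successes in 32 trials. The binomial likelihood contributes θ^31(1−θ)^1, so the posterior is Beta(12+31, 11+1) = Beta(43, 12).
For Beta(a, b) with a, b > 1 the mode is (a−1)/(a+b−2) = 42/53 ≈ 0.792.

θ̂_MAP = 0.792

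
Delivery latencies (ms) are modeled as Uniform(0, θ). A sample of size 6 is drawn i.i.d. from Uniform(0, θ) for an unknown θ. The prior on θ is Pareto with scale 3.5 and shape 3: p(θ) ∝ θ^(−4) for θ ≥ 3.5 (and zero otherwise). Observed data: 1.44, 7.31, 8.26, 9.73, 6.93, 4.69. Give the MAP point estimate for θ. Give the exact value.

θ̂_MAP = 9.73

The Uniform(0, θ) likelihood is θ^(−n) for θ ≥ max(xᵢ), zero otherwise. Here max(xᵢ) = 9.73.
Posterior ∝ θ^(−4) · θ^(−6) = θ^(−10) on θ ≥ max(3.5, 9.73) = 9.73.
This density is strictly decreasing in θ, so the posterior mode lies at the lower boundary of the support.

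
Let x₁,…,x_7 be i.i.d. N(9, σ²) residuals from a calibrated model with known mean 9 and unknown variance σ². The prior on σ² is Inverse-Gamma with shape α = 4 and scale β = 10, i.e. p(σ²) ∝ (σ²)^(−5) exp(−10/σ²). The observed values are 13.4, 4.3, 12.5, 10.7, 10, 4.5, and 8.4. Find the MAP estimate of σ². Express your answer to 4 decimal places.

Sum of squared deviations about the known mean: SS = (13.4−9)² + (4.3−9)² + (12.5−9)² + (10.7−9)² + (10−9)² + (4.5−9)² + (8.4−9)² = 78.2.
The Normal likelihood contributes (σ²)^(−n/2) exp(−SS/(2σ²)), so the posterior is Inverse-Gamma(α + n/2, β + SS/2) = Inverse-Gamma(7.5, 49.1).
The mode of Inverse-Gamma(a, b) is b/(a+1) = 49.1/8.5 ≈ 5.7765.

σ̂²_MAP = 5.7765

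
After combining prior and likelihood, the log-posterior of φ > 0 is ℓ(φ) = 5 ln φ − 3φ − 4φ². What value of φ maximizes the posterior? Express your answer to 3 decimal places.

φ̂_MAP = 0.625

ℓ'(φ) = 5/φ − 3 − 8φ. Setting this to zero and multiplying by φ: 8φ² + 3φ − 5 = 0.
φ = (−3 + √(3² + 4·8·5)) / (2·8) = (−3 + √169) / 16 = (−3 + 13)/16 = 5/8.
ℓ''(φ) = −5/φ² − 8 < 0, confirming a maximum.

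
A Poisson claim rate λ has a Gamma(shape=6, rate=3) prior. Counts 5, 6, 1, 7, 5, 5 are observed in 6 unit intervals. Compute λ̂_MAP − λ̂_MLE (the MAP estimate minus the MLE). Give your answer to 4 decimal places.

Σxᵢ = 29. Posterior is Gamma(35, 9); MAP = (35−1)/9 = 34/9 ≈ 3.77778.
MLE = x̄ = 29/6 ≈ 4.83333.
Difference = 34/9 − 29/6 = -19/18 ≈ -1.0556.

MAP − MLE = -1.0556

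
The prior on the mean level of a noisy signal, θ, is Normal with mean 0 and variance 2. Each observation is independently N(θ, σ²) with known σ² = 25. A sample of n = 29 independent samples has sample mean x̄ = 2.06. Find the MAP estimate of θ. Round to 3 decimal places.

n = 29, x̄ = 2.06.
For a Normal prior and Normal likelihood with known variance, the posterior is Normal; its mode equals its mean, the precision-weighted average.
Prior precision 1/σ₀² = 1/2 = 0.5; data precision n/σ² = 29/25 = 1.16.
θ̂ = (0.5·0 + 1.16·2.06) / (0.5 + 1.16) = 2.3896/1.66 = 2987/2075 ≈ 1.440.

θ̂_MAP = 1.440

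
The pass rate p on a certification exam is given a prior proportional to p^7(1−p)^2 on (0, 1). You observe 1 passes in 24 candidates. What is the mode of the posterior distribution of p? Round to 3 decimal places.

The prior density ∝ p^7(1−p)^2 is the kernel of Beta(8, 3).
Data: 1 success in 24 trials. The binomial likelihood contributes p(1−p)^23, so the posterior is Beta(8+1, 3+23) = Beta(9, 26).
For Beta(a, b) with a, b > 1 the mode is (a−1)/(a+b−2) = 8/33 ≈ 0.242.

p̂_MAP = 0.242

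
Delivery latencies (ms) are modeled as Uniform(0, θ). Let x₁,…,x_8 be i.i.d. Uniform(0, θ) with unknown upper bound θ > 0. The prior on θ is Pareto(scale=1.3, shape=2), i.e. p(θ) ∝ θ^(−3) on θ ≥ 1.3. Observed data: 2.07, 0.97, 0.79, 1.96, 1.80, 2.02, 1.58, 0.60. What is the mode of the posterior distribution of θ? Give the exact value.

θ̂_MAP = 2.07

The Uniform(0, θ) likelihood is θ^(−n) for θ ≥ max(xᵢ), zero otherwise. Here max(xᵢ) = 2.07.
Posterior ∝ θ^(−3) · θ^(−8) = θ^(−11) on θ ≥ max(1.3, 2.07) = 2.07.
This density is strictly decreasing in θ, so the posterior mode lies at the lower boundary of the support.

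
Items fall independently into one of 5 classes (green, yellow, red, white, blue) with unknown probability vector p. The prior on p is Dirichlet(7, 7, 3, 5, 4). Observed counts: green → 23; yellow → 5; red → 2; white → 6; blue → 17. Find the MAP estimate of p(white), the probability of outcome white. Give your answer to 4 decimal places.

MAP estimate of p(white) = 0.1351

The posterior is Dirichlet(αᵢ + nᵢ) = Dirichlet(30, 12, 5, 11, 21).
For a Dirichlet(a₁,…,a_K) with all aᵢ > 1, the mode has j-th component (aⱼ − 1)/(Σaᵢ − K).
Here Σaᵢ = 79 and K = 5, so p(white) = (11 − 1)/(79 − 5) = 10/74 ≈ 0.1351.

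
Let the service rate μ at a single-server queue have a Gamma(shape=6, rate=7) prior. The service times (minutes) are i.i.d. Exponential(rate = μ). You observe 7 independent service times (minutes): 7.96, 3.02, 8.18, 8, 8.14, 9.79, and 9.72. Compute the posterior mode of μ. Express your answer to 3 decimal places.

The Exponential(rate=μ) likelihood is ∝ μ^n e^(−μΣtᵢ). Here n = 7 and Σtᵢ = 7.96 + 3.02 + 8.18 + 8 + 8.14 + 9.79 + 9.72 = 54.81.
Posterior ∝ μ^5e^(−7μ) · μ^7e^(−54.81μ) = μ^12e^(−61.81μ), i.e. Gamma(13, 61.81).
Mode = (a−1)/b = 12/61.81 ≈ 0.194.

μ̂_MAP = 0.194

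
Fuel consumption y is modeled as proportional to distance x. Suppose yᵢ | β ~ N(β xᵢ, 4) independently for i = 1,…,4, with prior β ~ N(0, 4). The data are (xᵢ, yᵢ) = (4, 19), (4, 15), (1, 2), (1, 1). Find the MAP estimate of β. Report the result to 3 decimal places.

β̂_MAP = 3.971

log p(β | y) = −Σ(yᵢ − βxᵢ)²/(2·4) − β²/(2·4) + const.
Setting the derivative to zero: Σxᵢ(yᵢ − βxᵢ)/4 − β/4 = 0, so β = Σxᵢyᵢ / (Σxᵢ² + σ²/τ²).
Σxᵢyᵢ = 4·19 + 4·15 + 1·2 + 1·1 = 139; Σxᵢ² = 34; σ²/τ² = 1.
β̂_MAP = 139 / (34 + 1) = 139/35 ≈ 3.971.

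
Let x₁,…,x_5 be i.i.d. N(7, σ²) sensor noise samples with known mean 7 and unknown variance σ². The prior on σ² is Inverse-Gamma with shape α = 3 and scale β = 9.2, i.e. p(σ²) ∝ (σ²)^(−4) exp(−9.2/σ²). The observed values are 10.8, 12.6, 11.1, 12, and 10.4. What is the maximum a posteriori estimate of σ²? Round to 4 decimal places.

Sum of squared deviations about the known mean: SS = (10.8−7)² + (12.6−7)² + (11.1−7)² + (12−7)² + (10.4−7)² = 99.17.
The Normal likelihood contributes (σ²)^(−n/2) exp(−SS/(2σ²)), so the posterior is Inverse-Gamma(α + n/2, β + SS/2) = Inverse-Gamma(5.5, 58.785).
The mode of Inverse-Gamma(a, b) is b/(a+1) = 58.785/6.5 ≈ 9.0438.

σ̂²_MAP = 9.0438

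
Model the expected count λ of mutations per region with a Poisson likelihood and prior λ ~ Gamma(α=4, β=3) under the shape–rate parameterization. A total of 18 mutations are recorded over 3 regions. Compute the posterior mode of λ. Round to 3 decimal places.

Σxᵢ = 18, n = 3.
Posterior ∝ λ^3e^(−3λ) · λ^18e^(−3λ) = λ^21e^(−6λ), i.e. Gamma(shape=22, rate=6).
The mode of a Gamma(a, b) with a ≥ 1 (shape–rate) is (a−1)/b = 21/6 ≈ 3.500.

λ̂_MAP = 3.500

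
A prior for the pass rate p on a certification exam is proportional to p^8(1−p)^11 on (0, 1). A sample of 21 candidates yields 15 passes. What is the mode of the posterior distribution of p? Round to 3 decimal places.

The prior density ∝ p^8(1−p)^11 is the kernel of Beta(9, 12).
Data: 15 successes in 21 trials. The binomial likelihood contributes p^15(1−p)^6, so the posterior is Beta(9+15, 12+6) = Beta(24, 18).
For Beta(a, b) with a, b > 1 the mode is (a−1)/(a+b−2) = 23/40 ≈ 0.575.

p̂_MAP = 0.575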